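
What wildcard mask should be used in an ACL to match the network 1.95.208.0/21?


Subnet mask: 255.255.248.0
Wildcard = 255.255.255.255 - subnet mask
255 - 255 = 0
255 - 255 = 0
255 - 248 = 7
255 - 0 = 255
Wildcard: 0.0.7.255


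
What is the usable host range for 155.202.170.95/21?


Network: 155.202.168.0
Broadcast: 155.202.175.255
First usable = network + 1
Last usable = broadcast - 1
Range: 155.202.168.1 to 155.202.175.254


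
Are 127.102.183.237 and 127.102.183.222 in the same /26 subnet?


Mask: 255.255.255.192
127.102.183.237 AND mask = 127.102.183.192
127.102.183.222 AND mask = 127.102.183.192
Yes, same subnet (127.102.183.192)


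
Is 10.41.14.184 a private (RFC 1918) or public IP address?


RFC 1918 private ranges:
  10.0.0.0/8 (10.0.0.0 - 10.255.255.255)
  172.16.0.0/12 (172.16.0.0 - 172.31.255.255)
  192.168.0.0/16 (192.168.0.0 - 192.168.255.255)
Private (in 10.0.0.0/8)


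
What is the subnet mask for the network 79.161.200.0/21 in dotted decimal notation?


/21 means 21 network bits, 11 host bits
Binary: 11111111111111111111100000000000
Mask: 255.255.248.0


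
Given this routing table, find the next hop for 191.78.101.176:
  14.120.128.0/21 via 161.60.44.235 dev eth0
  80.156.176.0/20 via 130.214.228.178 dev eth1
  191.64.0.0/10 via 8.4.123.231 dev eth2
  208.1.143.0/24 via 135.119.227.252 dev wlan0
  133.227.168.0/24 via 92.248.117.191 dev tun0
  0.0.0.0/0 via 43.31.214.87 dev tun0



Longest prefix match for 191.78.101.176:
  /21 14.120.128.0: no
  /20 80.156.176.0: no
  /10 191.64.0.0: MATCH
  /24 208.1.143.0: no
  /24 133.227.168.0: no
  /0 0.0.0.0: MATCH
Selected: next-hop 8.4.123.231 via eth2 (matched /10)


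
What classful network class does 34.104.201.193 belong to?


First octet: 34
Binary: 00100010
0xxxxxxx -> Class A (1-126)
Class A, default mask 255.0.0.0 (/8)


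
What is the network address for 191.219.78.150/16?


IP:   10111111.11011011.01001110.10010110
Mask: 11111111.11111111.00000000.00000000
AND operation:
Net:  10111111.11011011.00000000.00000000
Network: 191.219.0.0/16


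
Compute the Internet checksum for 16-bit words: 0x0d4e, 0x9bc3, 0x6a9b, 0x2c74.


Sum all words (with carry folding):
+ 0x0d4e = 0x0d4e
+ 0x9bc3 = 0xa911
+ 0x6a9b = 0x13ad
+ 0x2c74 = 0x4021
One's complement: ~0x4021
Checksum = 0xbfde


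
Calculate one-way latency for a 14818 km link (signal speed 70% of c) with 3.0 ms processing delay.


Speed = 0.7 * 3e5 km/s = 210000 km/s
Propagation delay = 14818 / 210000 = 0.0706 s = 70.5619 ms
Processing delay = 3.0 ms
Total one-way latency = 73.5619 ms


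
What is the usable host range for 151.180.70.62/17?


Network: 151.180.0.0
Broadcast: 151.180.127.255
First usable = network + 1
Last usable = broadcast - 1
Range: 151.180.0.1 to 151.180.127.254


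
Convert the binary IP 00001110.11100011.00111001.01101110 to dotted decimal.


00001110 = 14
11100011 = 227
00111001 = 57
01101110 = 110
IP: 14.227.57.110


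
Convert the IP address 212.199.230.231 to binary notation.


212 = 11010100
199 = 11000111
230 = 11100110
231 = 11100111
Binary: 11010100.11000111.11100110.11100111


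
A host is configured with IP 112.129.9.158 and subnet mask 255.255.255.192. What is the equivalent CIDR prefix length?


Binary: 11111111.11111111.11111111.11000000
Count leading 1s
Prefix: /26


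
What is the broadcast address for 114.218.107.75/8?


Network: 114.0.0.0/8
Host bits = 24
Set all host bits to 1:
Broadcast: 114.255.255.255


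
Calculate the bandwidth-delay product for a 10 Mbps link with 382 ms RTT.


BDP = bandwidth * RTT
= 10 Mbps * 382 ms
= 10 * 1e6 * 382 / 1000 bits
= 3820000 bits
= 477500 bytes
= 466.3086 KB
BDP = 3820000 bits (477500 bytes)


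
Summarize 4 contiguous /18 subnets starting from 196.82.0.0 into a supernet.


Original prefix: /18
Number of subnets: 4 = 2^2
New prefix = 18 - 2 = 16
Supernet: 196.82.0.0/16


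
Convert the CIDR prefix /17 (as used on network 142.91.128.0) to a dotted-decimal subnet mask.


/17 means 17 network bits, 15 host bits
Binary: 11111111111111111000000000000000
Mask: 255.255.128.0


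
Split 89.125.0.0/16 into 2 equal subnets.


New prefix = 16 + 1 = 17
Each subnet has 32768 addresses
  89.125.0.0/17
  89.125.128.0/17
Subnets: 89.125.0.0/17, 89.125.128.0/17


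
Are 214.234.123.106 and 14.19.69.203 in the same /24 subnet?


Mask: 255.255.255.0
214.234.123.106 AND mask = 214.234.123.0
14.19.69.203 AND mask = 14.19.69.0
No, different subnets (214.234.123.0 vs 14.19.69.0)


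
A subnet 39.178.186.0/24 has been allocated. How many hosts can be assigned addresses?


Host bits = 32 - 24 = 8
Total addresses = 2^8 = 256
Usable = total - 2 (network and broadcast)
Usable hosts: 254


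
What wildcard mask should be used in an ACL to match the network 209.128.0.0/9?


Subnet mask: 255.128.0.0
Wildcard = 255.255.255.255 - subnet mask
255 - 255 = 0
255 - 128 = 127
255 - 0 = 255
255 - 0 = 255
Wildcard: 0.127.255.255


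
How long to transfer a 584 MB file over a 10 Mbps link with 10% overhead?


Effective throughput = 10 * (1 - 10/100) = 9 Mbps
File size in Mb = 584 * 8 = 4672 Mb
Time = 4672 / 9
Time = 519.1111 seconds


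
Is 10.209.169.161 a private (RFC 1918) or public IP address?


RFC 1918 private ranges:
  10.0.0.0/8 (10.0.0.0 - 10.255.255.255)
  172.16.0.0/12 (172.16.0.0 - 172.31.255.255)
  192.168.0.0/16 (192.168.0.0 - 192.168.255.255)
Private (in 10.0.0.0/8)


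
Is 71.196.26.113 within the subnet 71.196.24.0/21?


Subnet network: 71.196.24.0
Test IP AND mask: 71.196.24.0
Yes, 71.196.26.113 is in 71.196.24.0/21


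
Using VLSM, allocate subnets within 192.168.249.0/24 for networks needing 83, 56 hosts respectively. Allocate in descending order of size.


83 hosts -> /25 (126 usable): 192.168.249.0/25
56 hosts -> /26 (62 usable): 192.168.249.128/26
Allocation: 192.168.249.0/25 (83 hosts, 126 usable); 192.168.249.128/26 (56 hosts, 62 usable)


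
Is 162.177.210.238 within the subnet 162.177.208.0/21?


Subnet network: 162.177.208.0
Test IP AND mask: 162.177.208.0
Yes, 162.177.210.238 is in 162.177.208.0/21


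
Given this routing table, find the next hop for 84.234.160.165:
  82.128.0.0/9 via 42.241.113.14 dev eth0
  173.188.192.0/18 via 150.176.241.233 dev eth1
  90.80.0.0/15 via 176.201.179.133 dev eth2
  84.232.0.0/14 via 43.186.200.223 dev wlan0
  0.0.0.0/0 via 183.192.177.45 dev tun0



Longest prefix match for 84.234.160.165:
  /9 82.128.0.0: no
  /18 173.188.192.0: no
  /15 90.80.0.0: no
  /14 84.232.0.0: MATCH
  /0 0.0.0.0: MATCH
Selected: next-hop 43.186.200.223 via wlan0 (matched /14)


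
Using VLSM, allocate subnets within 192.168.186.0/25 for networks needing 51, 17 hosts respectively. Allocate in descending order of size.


51 hosts -> /26 (62 usable): 192.168.186.0/26
17 hosts -> /27 (30 usable): 192.168.186.64/27
Allocation: 192.168.186.0/26 (51 hosts, 62 usable); 192.168.186.64/27 (17 hosts, 30 usable)


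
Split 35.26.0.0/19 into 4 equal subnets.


New prefix = 19 + 2 = 21
Each subnet has 2048 addresses
  35.26.0.0/21
  35.26.8.0/21
  35.26.16.0/21
  35.26.24.0/21
Subnets: 35.26.0.0/21, 35.26.8.0/21, 35.26.16.0/21, 35.26.24.0/21


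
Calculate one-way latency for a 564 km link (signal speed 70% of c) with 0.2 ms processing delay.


Speed = 0.7 * 3e5 km/s = 210000 km/s
Propagation delay = 564 / 210000 = 0.0027 s = 2.6857 ms
Processing delay = 0.2 ms
Total one-way latency = 2.8857 ms


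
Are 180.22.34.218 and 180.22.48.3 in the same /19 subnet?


Mask: 255.255.224.0
180.22.34.218 AND mask = 180.22.32.0
180.22.48.3 AND mask = 180.22.32.0
Yes, same subnet (180.22.32.0)


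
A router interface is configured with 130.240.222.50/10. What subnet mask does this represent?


/10 means 10 network bits, 22 host bits
Binary: 11111111110000000000000000000000
Mask: 255.192.0.0


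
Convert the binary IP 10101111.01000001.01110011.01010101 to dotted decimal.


10101111 = 175
01000001 = 65
01110011 = 115
01010101 = 85
IP: 175.65.115.85


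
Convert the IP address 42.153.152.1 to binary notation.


42 = 00101010
153 = 10011001
152 = 10011000
1 = 00000001
Binary: 00101010.10011001.10011000.00000001


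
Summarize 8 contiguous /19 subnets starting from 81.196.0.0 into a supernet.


Original prefix: /19
Number of subnets: 8 = 2^3
New prefix = 19 - 3 = 16
Supernet: 81.196.0.0/16


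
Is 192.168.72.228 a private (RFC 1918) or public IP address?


RFC 1918 private ranges:
  10.0.0.0/8 (10.0.0.0 - 10.255.255.255)
  172.16.0.0/12 (172.16.0.0 - 172.31.255.255)
  192.168.0.0/16 (192.168.0.0 - 192.168.255.255)
Private (in 192.168.0.0/16)


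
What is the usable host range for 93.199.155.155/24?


Network: 93.199.155.0
Broadcast: 93.199.155.255
First usable = network + 1
Last usable = broadcast - 1
Range: 93.199.155.1 to 93.199.155.254


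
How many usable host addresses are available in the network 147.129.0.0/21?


Host bits = 32 - 21 = 11
Total addresses = 2^11 = 2048
Usable = total - 2 (network and broadcast)
Usable hosts: 2046


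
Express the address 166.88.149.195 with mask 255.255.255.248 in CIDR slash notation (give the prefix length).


Binary: 11111111.11111111.11111111.11111000
Count leading 1s
Prefix: /29


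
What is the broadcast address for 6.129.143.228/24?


Network: 6.129.143.0/24
Host bits = 8
Set all host bits to 1:
Broadcast: 6.129.143.255


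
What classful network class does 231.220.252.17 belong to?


First octet: 231
Binary: 11100111
1110xxxx -> Class D (224-239)
Class D (multicast), default mask N/A


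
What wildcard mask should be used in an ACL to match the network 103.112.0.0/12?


Subnet mask: 255.240.0.0
Wildcard = 255.255.255.255 - subnet mask
255 - 255 = 0
255 - 240 = 15
255 - 0 = 255
255 - 0 = 255
Wildcard: 0.15.255.255


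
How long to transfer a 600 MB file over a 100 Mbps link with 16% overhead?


Effective throughput = 100 * (1 - 16/100) = 84 Mbps
File size in Mb = 600 * 8 = 4800 Mb
Time = 4800 / 84
Time = 57.1429 seconds


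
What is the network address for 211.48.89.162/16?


IP:   11010011.00110000.01011001.10100010
Mask: 11111111.11111111.00000000.00000000
AND operation:
Net:  11010011.00110000.00000000.00000000
Network: 211.48.0.0/16


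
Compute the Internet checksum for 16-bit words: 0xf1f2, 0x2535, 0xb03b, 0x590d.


Sum all words (with carry folding):
+ 0xf1f2 = 0xf1f2
+ 0x2535 = 0x1728
+ 0xb03b = 0xc763
+ 0x590d = 0x2071
One's complement: ~0x2071
Checksum = 0xdf8e


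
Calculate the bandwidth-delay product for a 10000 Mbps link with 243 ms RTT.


BDP = bandwidth * RTT
= 10000 Mbps * 243 ms
= 10000 * 1e6 * 243 / 1000 bits
= 2430000000 bits
= 303750000 bytes
= 296630.8594 KB
BDP = 2430000000 bits (303750000 bytes)


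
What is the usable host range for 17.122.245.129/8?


Network: 17.0.0.0
Broadcast: 17.255.255.255
First usable = network + 1
Last usable = broadcast - 1
Range: 17.0.0.1 to 17.255.255.254


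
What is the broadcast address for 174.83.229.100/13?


Network: 174.80.0.0/13
Host bits = 19
Set all host bits to 1:
Broadcast: 174.87.255.255


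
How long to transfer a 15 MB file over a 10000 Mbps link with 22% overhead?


Effective throughput = 10000 * (1 - 22/100) = 7800 Mbps
File size in Mb = 15 * 8 = 120 Mb
Time = 120 / 7800
Time = 0.0154 seconds


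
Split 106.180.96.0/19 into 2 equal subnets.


New prefix = 19 + 1 = 20
Each subnet has 4096 addresses
  106.180.96.0/20
  106.180.112.0/20
Subnets: 106.180.96.0/20, 106.180.112.0/20


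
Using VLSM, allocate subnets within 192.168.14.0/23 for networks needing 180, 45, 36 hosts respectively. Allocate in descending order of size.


180 hosts -> /24 (254 usable): 192.168.14.0/24
45 hosts -> /26 (62 usable): 192.168.15.0/26
36 hosts -> /26 (62 usable): 192.168.15.64/26
Allocation: 192.168.14.0/24 (180 hosts, 254 usable); 192.168.15.0/26 (45 hosts, 62 usable); 192.168.15.64/26 (36 hosts, 62 usable)


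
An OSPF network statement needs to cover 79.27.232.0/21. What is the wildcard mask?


Subnet mask: 255.255.248.0
Wildcard = 255.255.255.255 - subnet mask
255 - 255 = 0
255 - 255 = 0
255 - 248 = 7
255 - 0 = 255
Wildcard: 0.0.7.255


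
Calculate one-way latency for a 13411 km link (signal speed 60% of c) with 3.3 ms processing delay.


Speed = 0.6 * 3e5 km/s = 180000 km/s
Propagation delay = 13411 / 180000 = 0.0745 s = 74.5056 ms
Processing delay = 3.3 ms
Total one-way latency = 77.8056 ms


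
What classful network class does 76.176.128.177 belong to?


First octet: 76
Binary: 01001100
0xxxxxxx -> Class A (1-126)
Class A, default mask 255.0.0.0 (/8)


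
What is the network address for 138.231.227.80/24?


IP:   10001010.11100111.11100011.01010000
Mask: 11111111.11111111.11111111.00000000
AND operation:
Net:  10001010.11100111.11100011.00000000
Network: 138.231.227.0/24


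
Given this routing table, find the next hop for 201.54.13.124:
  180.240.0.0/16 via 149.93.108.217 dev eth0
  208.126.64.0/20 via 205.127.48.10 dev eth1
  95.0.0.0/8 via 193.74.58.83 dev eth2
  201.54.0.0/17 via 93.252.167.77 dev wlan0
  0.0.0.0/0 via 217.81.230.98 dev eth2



Longest prefix match for 201.54.13.124:
  /16 180.240.0.0: no
  /20 208.126.64.0: no
  /8 95.0.0.0: no
  /17 201.54.0.0: MATCH
  /0 0.0.0.0: MATCH
Selected: next-hop 93.252.167.77 via wlan0 (matched /17)


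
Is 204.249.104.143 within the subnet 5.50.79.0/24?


Subnet network: 5.50.79.0
Test IP AND mask: 204.249.104.0
No, 204.249.104.143 is not in 5.50.79.0/24


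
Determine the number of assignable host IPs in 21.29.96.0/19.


Host bits = 32 - 19 = 13
Total addresses = 2^13 = 8192
Usable = total - 2 (network and broadcast)
Usable hosts: 8190


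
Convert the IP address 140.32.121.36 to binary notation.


140 = 10001100
32 = 00100000
121 = 01111001
36 = 00100100
Binary: 10001100.00100000.01111001.00100100


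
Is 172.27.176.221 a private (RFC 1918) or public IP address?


RFC 1918 private ranges:
  10.0.0.0/8 (10.0.0.0 - 10.255.255.255)
  172.16.0.0/12 (172.16.0.0 - 172.31.255.255)
  192.168.0.0/16 (192.168.0.0 - 192.168.255.255)
Private (in 172.16.0.0/12)


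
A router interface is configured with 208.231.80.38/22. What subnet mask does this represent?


/22 means 22 network bits, 10 host bits
Binary: 11111111111111111111110000000000
Mask: 255.255.252.0


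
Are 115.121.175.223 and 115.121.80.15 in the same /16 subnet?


Mask: 255.255.0.0
115.121.175.223 AND mask = 115.121.0.0
115.121.80.15 AND mask = 115.121.0.0
Yes, same subnet (115.121.0.0)


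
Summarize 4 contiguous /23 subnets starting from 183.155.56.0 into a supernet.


Original prefix: /23
Number of subnets: 4 = 2^2
New prefix = 23 - 2 = 21
Supernet: 183.155.56.0/21


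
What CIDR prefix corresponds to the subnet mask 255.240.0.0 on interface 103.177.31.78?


Binary: 11111111.11110000.00000000.00000000
Count leading 1s
Prefix: /12


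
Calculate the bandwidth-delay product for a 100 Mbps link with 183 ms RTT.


BDP = bandwidth * RTT
= 100 Mbps * 183 ms
= 100 * 1e6 * 183 / 1000 bits
= 18300000 bits
= 2287500 bytes
= 2233.8867 KB
BDP = 18300000 bits (2287500 bytes)


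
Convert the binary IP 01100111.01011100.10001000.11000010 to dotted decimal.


01100111 = 103
01011100 = 92
10001000 = 136
11000010 = 194
IP: 103.92.136.194


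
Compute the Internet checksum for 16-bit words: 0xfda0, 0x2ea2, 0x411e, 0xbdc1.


Sum all words (with carry folding):
+ 0xfda0 = 0xfda0
+ 0x2ea2 = 0x2c43
+ 0x411e = 0x6d61
+ 0xbdc1 = 0x2b23
One's complement: ~0x2b23
Checksum = 0xd4dc


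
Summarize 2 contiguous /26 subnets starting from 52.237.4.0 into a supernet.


Original prefix: /26
Number of subnets: 2 = 2^1
New prefix = 26 - 1 = 25
Supernet: 52.237.4.0/25


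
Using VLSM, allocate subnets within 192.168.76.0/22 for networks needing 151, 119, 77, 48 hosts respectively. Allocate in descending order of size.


151 hosts -> /24 (254 usable): 192.168.76.0/24
119 hosts -> /25 (126 usable): 192.168.77.0/25
77 hosts -> /25 (126 usable): 192.168.77.128/25
48 hosts -> /26 (62 usable): 192.168.78.0/26
Allocation: 192.168.76.0/24 (151 hosts, 254 usable); 192.168.77.0/25 (119 hosts, 126 usable); 192.168.77.128/25 (77 hosts, 126 usable); 192.168.78.0/26 (48 hosts, 62 usable)


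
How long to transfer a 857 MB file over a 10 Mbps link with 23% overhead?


Effective throughput = 10 * (1 - 23/100) = 7.7 Mbps
File size in Mb = 857 * 8 = 6856 Mb
Time = 6856 / 7.7
Time = 890.3896 seconds


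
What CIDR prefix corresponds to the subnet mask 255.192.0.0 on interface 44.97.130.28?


Binary: 11111111.11000000.00000000.00000000
Count leading 1s
Prefix: /10


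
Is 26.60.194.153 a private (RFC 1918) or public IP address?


RFC 1918 private ranges:
  10.0.0.0/8 (10.0.0.0 - 10.255.255.255)
  172.16.0.0/12 (172.16.0.0 - 172.31.255.255)
  192.168.0.0/16 (192.168.0.0 - 192.168.255.255)
Public (not in any RFC 1918 range)


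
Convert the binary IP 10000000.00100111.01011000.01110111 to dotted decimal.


10000000 = 128
00100111 = 39
01011000 = 88
01110111 = 119
IP: 128.39.88.119


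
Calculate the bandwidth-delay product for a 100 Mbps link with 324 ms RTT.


BDP = bandwidth * RTT
= 100 Mbps * 324 ms
= 100 * 1e6 * 324 / 1000 bits
= 32400000 bits
= 4050000 bytes
= 3955.0781 KB
BDP = 32400000 bits (4050000 bytes)


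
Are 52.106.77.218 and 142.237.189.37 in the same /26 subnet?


Mask: 255.255.255.192
52.106.77.218 AND mask = 52.106.77.192
142.237.189.37 AND mask = 142.237.189.0
No, different subnets (52.106.77.192 vs 142.237.189.0)


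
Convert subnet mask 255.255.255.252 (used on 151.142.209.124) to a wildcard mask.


Subnet mask: 255.255.255.252
Wildcard = 255.255.255.255 - subnet mask
255 - 255 = 0
255 - 255 = 0
255 - 255 = 0
255 - 252 = 3
Wildcard: 0.0.0.3


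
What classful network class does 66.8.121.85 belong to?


First octet: 66
Binary: 01000010
0xxxxxxx -> Class A (1-126)
Class A, default mask 255.0.0.0 (/8)


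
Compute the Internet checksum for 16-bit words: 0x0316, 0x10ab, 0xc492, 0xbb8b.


Sum all words (with carry folding):
+ 0x0316 = 0x0316
+ 0x10ab = 0x13c1
+ 0xc492 = 0xd853
+ 0xbb8b = 0x93df
One's complement: ~0x93df
Checksum = 0x6c20


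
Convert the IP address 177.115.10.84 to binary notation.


177 = 10110001
115 = 01110011
10 = 00001010
84 = 01010100
Binary: 10110001.01110011.00001010.01010100


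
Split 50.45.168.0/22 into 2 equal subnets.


New prefix = 22 + 1 = 23
Each subnet has 512 addresses
  50.45.168.0/23
  50.45.170.0/23
Subnets: 50.45.168.0/23, 50.45.170.0/23


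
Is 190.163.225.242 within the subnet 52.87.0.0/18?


Subnet network: 52.87.0.0
Test IP AND mask: 190.163.192.0
No, 190.163.225.242 is not in 52.87.0.0/18


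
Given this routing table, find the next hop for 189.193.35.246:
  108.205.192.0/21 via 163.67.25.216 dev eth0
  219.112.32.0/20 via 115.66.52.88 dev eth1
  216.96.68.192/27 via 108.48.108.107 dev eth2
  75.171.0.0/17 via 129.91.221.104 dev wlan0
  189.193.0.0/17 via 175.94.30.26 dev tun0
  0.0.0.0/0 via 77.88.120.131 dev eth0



Longest prefix match for 189.193.35.246:
  /21 108.205.192.0: no
  /20 219.112.32.0: no
  /27 216.96.68.192: no
  /17 75.171.0.0: no
  /17 189.193.0.0: MATCH
  /0 0.0.0.0: MATCH
Selected: next-hop 175.94.30.26 via tun0 (matched /17)


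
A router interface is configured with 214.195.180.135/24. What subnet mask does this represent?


/24 means 24 network bits, 8 host bits
Binary: 11111111111111111111111100000000
Mask: 255.255.255.0


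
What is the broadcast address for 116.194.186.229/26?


Network: 116.194.186.192/26
Host bits = 6
Set all host bits to 1:
Broadcast: 116.194.186.255


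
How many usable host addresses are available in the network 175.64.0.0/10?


Host bits = 32 - 10 = 22
Total addresses = 2^22 = 4194304
Usable = total - 2 (network and broadcast)
Usable hosts: 4194302


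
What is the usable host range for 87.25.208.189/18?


Network: 87.25.192.0
Broadcast: 87.25.255.255
First usable = network + 1
Last usable = broadcast - 1
Range: 87.25.192.1 to 87.25.255.254


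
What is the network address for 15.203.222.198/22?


IP:   00001111.11001011.11011110.11000110
Mask: 11111111.11111111.11111100.00000000
AND operation:
Net:  00001111.11001011.11011100.00000000
Network: 15.203.220.0/22


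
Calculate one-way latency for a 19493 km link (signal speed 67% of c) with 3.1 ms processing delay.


Speed = 0.67 * 3e5 km/s = 201000 km/s
Propagation delay = 19493 / 201000 = 0.097 s = 96.9801 ms
Processing delay = 3.1 ms
Total one-way latency = 100.0801 ms


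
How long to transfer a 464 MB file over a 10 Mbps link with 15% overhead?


Effective throughput = 10 * (1 - 15/100) = 8.5 Mbps
File size in Mb = 464 * 8 = 3712 Mb
Time = 3712 / 8.5
Time = 436.7059 seconds


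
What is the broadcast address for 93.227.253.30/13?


Network: 93.224.0.0/13
Host bits = 19
Set all host bits to 1:
Broadcast: 93.231.255.255


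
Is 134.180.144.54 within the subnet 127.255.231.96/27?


Subnet network: 127.255.231.96
Test IP AND mask: 134.180.144.32
No, 134.180.144.54 is not in 127.255.231.96/27


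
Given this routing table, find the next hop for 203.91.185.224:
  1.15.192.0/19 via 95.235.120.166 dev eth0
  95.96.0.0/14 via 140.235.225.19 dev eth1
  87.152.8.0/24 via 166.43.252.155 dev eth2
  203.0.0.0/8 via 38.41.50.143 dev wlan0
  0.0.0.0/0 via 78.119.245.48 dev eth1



Longest prefix match for 203.91.185.224:
  /19 1.15.192.0: no
  /14 95.96.0.0: no
  /24 87.152.8.0: no
  /8 203.0.0.0: MATCH
  /0 0.0.0.0: MATCH
Selected: next-hop 38.41.50.143 via wlan0 (matched /8)


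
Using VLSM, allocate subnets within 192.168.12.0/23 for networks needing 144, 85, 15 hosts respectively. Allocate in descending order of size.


144 hosts -> /24 (254 usable): 192.168.12.0/24
85 hosts -> /25 (126 usable): 192.168.13.0/25
15 hosts -> /27 (30 usable): 192.168.13.128/27
Allocation: 192.168.12.0/24 (144 hosts, 254 usable); 192.168.13.0/25 (85 hosts, 126 usable); 192.168.13.128/27 (15 hosts, 30 usable)


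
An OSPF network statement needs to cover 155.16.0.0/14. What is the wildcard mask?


Subnet mask: 255.252.0.0
Wildcard = 255.255.255.255 - subnet mask
255 - 255 = 0
255 - 252 = 3
255 - 0 = 255
255 - 0 = 255
Wildcard: 0.3.255.255


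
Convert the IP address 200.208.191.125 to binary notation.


200 = 11001000
208 = 11010000
191 = 10111111
125 = 01111101
Binary: 11001000.11010000.10111111.01111101


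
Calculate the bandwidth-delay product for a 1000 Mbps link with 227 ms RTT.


BDP = bandwidth * RTT
= 1000 Mbps * 227 ms
= 1000 * 1e6 * 227 / 1000 bits
= 227000000 bits
= 28375000 bytes
= 27709.9609 KB
BDP = 227000000 bits (28375000 bytes)


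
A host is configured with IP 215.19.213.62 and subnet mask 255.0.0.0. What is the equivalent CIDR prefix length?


Binary: 11111111.00000000.00000000.00000000
Count leading 1s
Prefix: /8


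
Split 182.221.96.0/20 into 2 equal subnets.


New prefix = 20 + 1 = 21
Each subnet has 2048 addresses
  182.221.96.0/21
  182.221.104.0/21
Subnets: 182.221.96.0/21, 182.221.104.0/21


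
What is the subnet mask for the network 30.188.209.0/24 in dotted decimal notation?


/24 means 24 network bits, 8 host bits
Binary: 11111111111111111111111100000000
Mask: 255.255.255.0


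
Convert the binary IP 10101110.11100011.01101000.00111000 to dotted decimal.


10101110 = 174
11100011 = 227
01101000 = 104
00111000 = 56
IP: 174.227.104.56


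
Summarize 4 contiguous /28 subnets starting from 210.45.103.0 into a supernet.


Original prefix: /28
Number of subnets: 4 = 2^2
New prefix = 28 - 2 = 26
Supernet: 210.45.103.0/26


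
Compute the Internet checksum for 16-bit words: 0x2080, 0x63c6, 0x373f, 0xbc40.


Sum all words (with carry folding):
+ 0x2080 = 0x2080
+ 0x63c6 = 0x8446
+ 0x373f = 0xbb85
+ 0xbc40 = 0x77c6
One's complement: ~0x77c6
Checksum = 0x8839


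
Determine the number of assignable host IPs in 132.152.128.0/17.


Host bits = 32 - 17 = 15
Total addresses = 2^15 = 32768
Usable = total - 2 (network and broadcast)
Usable hosts: 32766


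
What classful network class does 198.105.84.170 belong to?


First octet: 198
Binary: 11000110
110xxxxx -> Class C (192-223)
Class C, default mask 255.255.255.0 (/24)


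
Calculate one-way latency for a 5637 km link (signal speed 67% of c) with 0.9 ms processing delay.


Speed = 0.67 * 3e5 km/s = 201000 km/s
Propagation delay = 5637 / 201000 = 0.028 s = 28.0448 ms
Processing delay = 0.9 ms
Total one-way latency = 28.9448 ms


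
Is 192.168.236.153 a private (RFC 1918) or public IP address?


RFC 1918 private ranges:
  10.0.0.0/8 (10.0.0.0 - 10.255.255.255)
  172.16.0.0/12 (172.16.0.0 - 172.31.255.255)
  192.168.0.0/16 (192.168.0.0 - 192.168.255.255)
Private (in 192.168.0.0/16)


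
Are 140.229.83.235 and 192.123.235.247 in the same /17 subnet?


Mask: 255.255.128.0
140.229.83.235 AND mask = 140.229.0.0
192.123.235.247 AND mask = 192.123.128.0
No, different subnets (140.229.0.0 vs 192.123.128.0)


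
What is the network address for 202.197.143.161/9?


IP:   11001010.11000101.10001111.10100001
Mask: 11111111.10000000.00000000.00000000
AND operation:
Net:  11001010.10000000.00000000.00000000
Network: 202.128.0.0/9


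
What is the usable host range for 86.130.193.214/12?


Network: 86.128.0.0
Broadcast: 86.143.255.255
First usable = network + 1
Last usable = broadcast - 1
Range: 86.128.0.1 to 86.143.255.254


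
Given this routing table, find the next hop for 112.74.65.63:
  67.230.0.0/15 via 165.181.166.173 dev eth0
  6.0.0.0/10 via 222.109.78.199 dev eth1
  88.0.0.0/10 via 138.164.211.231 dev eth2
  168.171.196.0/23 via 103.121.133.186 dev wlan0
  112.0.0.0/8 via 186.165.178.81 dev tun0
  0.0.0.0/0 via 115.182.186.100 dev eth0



Longest prefix match for 112.74.65.63:
  /15 67.230.0.0: no
  /10 6.0.0.0: no
  /10 88.0.0.0: no
  /23 168.171.196.0: no
  /8 112.0.0.0: MATCH
  /0 0.0.0.0: MATCH
Selected: next-hop 186.165.178.81 via tun0 (matched /8)


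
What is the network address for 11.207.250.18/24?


IP:   00001011.11001111.11111010.00010010
Mask: 11111111.11111111.11111111.00000000
AND operation:
Net:  00001011.11001111.11111010.00000000
Network: 11.207.250.0/24


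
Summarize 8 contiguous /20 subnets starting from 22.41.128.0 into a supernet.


Original prefix: /20
Number of subnets: 8 = 2^3
New prefix = 20 - 3 = 17
Supernet: 22.41.128.0/17


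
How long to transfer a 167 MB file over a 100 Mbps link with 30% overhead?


Effective throughput = 100 * (1 - 30/100) = 70 Mbps
File size in Mb = 167 * 8 = 1336 Mb
Time = 1336 / 70
Time = 19.0857 seconds


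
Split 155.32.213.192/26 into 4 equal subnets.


New prefix = 26 + 2 = 28
Each subnet has 16 addresses
  155.32.213.192/28
  155.32.213.208/28
  155.32.213.224/28
  155.32.213.240/28
Subnets: 155.32.213.192/28, 155.32.213.208/28, 155.32.213.224/28, 155.32.213.240/28


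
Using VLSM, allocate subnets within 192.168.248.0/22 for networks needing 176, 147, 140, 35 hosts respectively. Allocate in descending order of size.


176 hosts -> /24 (254 usable): 192.168.248.0/24
147 hosts -> /24 (254 usable): 192.168.249.0/24
140 hosts -> /24 (254 usable): 192.168.250.0/24
35 hosts -> /26 (62 usable): 192.168.251.0/26
Allocation: 192.168.248.0/24 (176 hosts, 254 usable); 192.168.249.0/24 (147 hosts, 254 usable); 192.168.250.0/24 (140 hosts, 254 usable); 192.168.251.0/26 (35 hosts, 62 usable)


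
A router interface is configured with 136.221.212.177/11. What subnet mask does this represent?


/11 means 11 network bits, 21 host bits
Binary: 11111111111000000000000000000000
Mask: 255.224.0.0


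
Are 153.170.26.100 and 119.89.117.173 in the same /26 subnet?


Mask: 255.255.255.192
153.170.26.100 AND mask = 153.170.26.64
119.89.117.173 AND mask = 119.89.117.128
No, different subnets (153.170.26.64 vs 119.89.117.128)


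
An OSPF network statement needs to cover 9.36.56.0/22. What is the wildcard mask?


Subnet mask: 255.255.252.0
Wildcard = 255.255.255.255 - subnet mask
255 - 255 = 0
255 - 255 = 0
255 - 252 = 3
255 - 0 = 255
Wildcard: 0.0.3.255


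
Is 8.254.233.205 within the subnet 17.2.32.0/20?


Subnet network: 17.2.32.0
Test IP AND mask: 8.254.224.0
No, 8.254.233.205 is not in 17.2.32.0/20


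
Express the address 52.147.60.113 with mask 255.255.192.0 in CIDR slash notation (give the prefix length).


Binary: 11111111.11111111.11000000.00000000
Count leading 1s
Prefix: /18


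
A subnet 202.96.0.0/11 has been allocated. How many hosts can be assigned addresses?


Host bits = 32 - 11 = 21
Total addresses = 2^21 = 2097152
Usable = total - 2 (network and broadcast)
Usable hosts: 2097150


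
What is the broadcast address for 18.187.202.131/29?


Network: 18.187.202.128/29
Host bits = 3
Set all host bits to 1:
Broadcast: 18.187.202.135


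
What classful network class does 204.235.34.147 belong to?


First octet: 204
Binary: 11001100
110xxxxx -> Class C (192-223)
Class C, default mask 255.255.255.0 (/24)


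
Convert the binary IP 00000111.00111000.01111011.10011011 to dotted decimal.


00000111 = 7
00111000 = 56
01111011 = 123
10011011 = 155
IP: 7.56.123.155


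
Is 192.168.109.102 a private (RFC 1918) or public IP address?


RFC 1918 private ranges:
  10.0.0.0/8 (10.0.0.0 - 10.255.255.255)
  172.16.0.0/12 (172.16.0.0 - 172.31.255.255)
  192.168.0.0/16 (192.168.0.0 - 192.168.255.255)
Private (in 192.168.0.0/16)


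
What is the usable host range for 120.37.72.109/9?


Network: 120.0.0.0
Broadcast: 120.127.255.255
First usable = network + 1
Last usable = broadcast - 1
Range: 120.0.0.1 to 120.127.255.254


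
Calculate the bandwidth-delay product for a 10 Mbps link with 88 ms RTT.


BDP = bandwidth * RTT
= 10 Mbps * 88 ms
= 10 * 1e6 * 88 / 1000 bits
= 880000 bits
= 110000 bytes
= 107.4219 KB
BDP = 880000 bits (110000 bytes)


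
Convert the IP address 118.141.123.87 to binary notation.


118 = 01110110
141 = 10001101
123 = 01111011
87 = 01010111
Binary: 01110110.10001101.01111011.01010111


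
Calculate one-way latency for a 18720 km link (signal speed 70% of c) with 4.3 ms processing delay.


Speed = 0.7 * 3e5 km/s = 210000 km/s
Propagation delay = 18720 / 210000 = 0.0891 s = 89.1429 ms
Processing delay = 4.3 ms
Total one-way latency = 93.4429 ms


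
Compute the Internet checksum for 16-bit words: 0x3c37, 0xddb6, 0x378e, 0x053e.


Sum all words (with carry folding):
+ 0x3c37 = 0x3c37
+ 0xddb6 = 0x19ee
+ 0x378e = 0x517c
+ 0x053e = 0x56ba
One's complement: ~0x56ba
Checksum = 0xa945


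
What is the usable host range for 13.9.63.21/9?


Network: 13.0.0.0
Broadcast: 13.127.255.255
First usable = network + 1
Last usable = broadcast - 1
Range: 13.0.0.1 to 13.127.255.254


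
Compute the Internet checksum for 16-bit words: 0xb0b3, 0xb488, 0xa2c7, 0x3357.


Sum all words (with carry folding):
+ 0xb0b3 = 0xb0b3
+ 0xb488 = 0x653c
+ 0xa2c7 = 0x0804
+ 0x3357 = 0x3b5b
One's complement: ~0x3b5b
Checksum = 0xc4a4


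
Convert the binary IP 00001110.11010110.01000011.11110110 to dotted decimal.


00001110 = 14
11010110 = 214
01000011 = 67
11110110 = 246
IP: 14.214.67.246


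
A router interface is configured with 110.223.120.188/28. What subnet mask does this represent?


/28 means 28 network bits, 4 host bits
Binary: 11111111111111111111111111110000
Mask: 255.255.255.240


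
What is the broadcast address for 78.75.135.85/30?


Network: 78.75.135.84/30
Host bits = 2
Set all host bits to 1:
Broadcast: 78.75.135.87


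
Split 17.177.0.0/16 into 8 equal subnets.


New prefix = 16 + 3 = 19
Each subnet has 8192 addresses
  17.177.0.0/19
  17.177.32.0/19
  17.177.64.0/19
  17.177.96.0/19
  17.177.128.0/19
  17.177.160.0/19
  17.177.192.0/19
  17.177.224.0/19
Subnets: 17.177.0.0/19, 17.177.32.0/19, 17.177.64.0/19, 17.177.96.0/19, 17.177.128.0/19, 17.177.160.0/19, 17.177.192.0/19, 17.177.224.0/19


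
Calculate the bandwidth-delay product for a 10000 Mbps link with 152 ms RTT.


BDP = bandwidth * RTT
= 10000 Mbps * 152 ms
= 10000 * 1e6 * 152 / 1000 bits
= 1520000000 bits
= 190000000 bytes
= 185546.875 KB
BDP = 1520000000 bits (190000000 bytes)


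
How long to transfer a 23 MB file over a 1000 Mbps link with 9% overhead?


Effective throughput = 1000 * (1 - 9/100) = 910 Mbps
File size in Mb = 23 * 8 = 184 Mb
Time = 184 / 910
Time = 0.2022 seconds


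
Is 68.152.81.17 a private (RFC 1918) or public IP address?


RFC 1918 private ranges:
  10.0.0.0/8 (10.0.0.0 - 10.255.255.255)
  172.16.0.0/12 (172.16.0.0 - 172.31.255.255)
  192.168.0.0/16 (192.168.0.0 - 192.168.255.255)
Public (not in any RFC 1918 range)


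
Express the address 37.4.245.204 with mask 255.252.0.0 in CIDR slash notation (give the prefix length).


Binary: 11111111.11111100.00000000.00000000
Count leading 1s
Prefix: /14


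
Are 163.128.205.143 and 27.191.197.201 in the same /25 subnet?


Mask: 255.255.255.128
163.128.205.143 AND mask = 163.128.205.128
27.191.197.201 AND mask = 27.191.197.128
No, different subnets (163.128.205.128 vs 27.191.197.128)


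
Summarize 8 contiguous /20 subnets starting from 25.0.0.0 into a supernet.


Original prefix: /20
Number of subnets: 8 = 2^3
New prefix = 20 - 3 = 17
Supernet: 25.0.0.0/17


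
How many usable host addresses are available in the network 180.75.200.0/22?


Host bits = 32 - 22 = 10
Total addresses = 2^10 = 1024
Usable = total - 2 (network and broadcast)
Usable hosts: 1022


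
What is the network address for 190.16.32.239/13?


IP:   10111110.00010000.00100000.11101111
Mask: 11111111.11111000.00000000.00000000
AND operation:
Net:  10111110.00010000.00000000.00000000
Network: 190.16.0.0/13


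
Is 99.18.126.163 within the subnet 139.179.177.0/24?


Subnet network: 139.179.177.0
Test IP AND mask: 99.18.126.0
No, 99.18.126.163 is not in 139.179.177.0/24


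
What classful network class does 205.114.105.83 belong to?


First octet: 205
Binary: 11001101
110xxxxx -> Class C (192-223)
Class C, default mask 255.255.255.0 (/24)


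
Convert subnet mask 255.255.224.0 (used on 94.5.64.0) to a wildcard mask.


Subnet mask: 255.255.224.0
Wildcard = 255.255.255.255 - subnet mask
255 - 255 = 0
255 - 255 = 0
255 - 224 = 31
255 - 0 = 255
Wildcard: 0.0.31.255


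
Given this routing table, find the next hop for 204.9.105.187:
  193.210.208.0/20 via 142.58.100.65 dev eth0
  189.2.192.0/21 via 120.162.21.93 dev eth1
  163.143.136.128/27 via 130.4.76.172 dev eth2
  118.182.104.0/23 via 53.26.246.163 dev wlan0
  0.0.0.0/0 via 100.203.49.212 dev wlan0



Longest prefix match for 204.9.105.187:
  /20 193.210.208.0: no
  /21 189.2.192.0: no
  /27 163.143.136.128: no
  /23 118.182.104.0: no
  /0 0.0.0.0: MATCH
Selected: next-hop 100.203.49.212 via wlan0 (matched /0)


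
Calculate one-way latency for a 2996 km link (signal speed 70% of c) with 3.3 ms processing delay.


Speed = 0.7 * 3e5 km/s = 210000 km/s
Propagation delay = 2996 / 210000 = 0.0143 s = 14.2667 ms
Processing delay = 3.3 ms
Total one-way latency = 17.5667 ms


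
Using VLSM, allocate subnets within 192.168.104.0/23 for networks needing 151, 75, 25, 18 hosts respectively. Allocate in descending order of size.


151 hosts -> /24 (254 usable): 192.168.104.0/24
75 hosts -> /25 (126 usable): 192.168.105.0/25
25 hosts -> /27 (30 usable): 192.168.105.128/27
18 hosts -> /27 (30 usable): 192.168.105.160/27
Allocation: 192.168.104.0/24 (151 hosts, 254 usable); 192.168.105.0/25 (75 hosts, 126 usable); 192.168.105.128/27 (25 hosts, 30 usable); 192.168.105.160/27 (18 hosts, 30 usable)


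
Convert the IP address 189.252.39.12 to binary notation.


189 = 10111101
252 = 11111100
39 = 00100111
12 = 00001100
Binary: 10111101.11111100.00100111.00001100


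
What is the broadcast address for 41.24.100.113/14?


Network: 41.24.0.0/14
Host bits = 18
Set all host bits to 1:
Broadcast: 41.27.255.255


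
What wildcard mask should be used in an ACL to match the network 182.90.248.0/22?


Subnet mask: 255.255.252.0
Wildcard = 255.255.255.255 - subnet mask
255 - 255 = 0
255 - 255 = 0
255 - 252 = 3
255 - 0 = 255
Wildcard: 0.0.3.255


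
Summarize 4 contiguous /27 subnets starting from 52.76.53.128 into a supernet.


Original prefix: /27
Number of subnets: 4 = 2^2
New prefix = 27 - 2 = 25
Supernet: 52.76.53.128/25


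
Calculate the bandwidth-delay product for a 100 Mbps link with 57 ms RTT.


BDP = bandwidth * RTT
= 100 Mbps * 57 ms
= 100 * 1e6 * 57 / 1000 bits
= 5700000 bits
= 712500 bytes
= 695.8008 KB
BDP = 5700000 bits (712500 bytes)


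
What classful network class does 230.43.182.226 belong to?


First octet: 230
Binary: 11100110
1110xxxx -> Class D (224-239)
Class D (multicast), default mask N/A


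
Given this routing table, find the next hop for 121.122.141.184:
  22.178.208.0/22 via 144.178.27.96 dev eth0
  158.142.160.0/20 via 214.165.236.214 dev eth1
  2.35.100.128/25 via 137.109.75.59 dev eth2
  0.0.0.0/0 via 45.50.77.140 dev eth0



Longest prefix match for 121.122.141.184:
  /22 22.178.208.0: no
  /20 158.142.160.0: no
  /25 2.35.100.128: no
  /0 0.0.0.0: MATCH
Selected: next-hop 45.50.77.140 via eth0 (matched /0)


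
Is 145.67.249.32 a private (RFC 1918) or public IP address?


RFC 1918 private ranges:
  10.0.0.0/8 (10.0.0.0 - 10.255.255.255)
  172.16.0.0/12 (172.16.0.0 - 172.31.255.255)
  192.168.0.0/16 (192.168.0.0 - 192.168.255.255)
Public (not in any RFC 1918 range)


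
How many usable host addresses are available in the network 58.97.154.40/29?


Host bits = 32 - 29 = 3
Total addresses = 2^3 = 8
Usable = total - 2 (network and broadcast)
Usable hosts: 6


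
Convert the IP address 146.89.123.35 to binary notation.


146 = 10010010
89 = 01011001
123 = 01111011
35 = 00100011
Binary: 10010010.01011001.01111011.00100011


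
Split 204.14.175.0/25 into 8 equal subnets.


New prefix = 25 + 3 = 28
Each subnet has 16 addresses
  204.14.175.0/28
  204.14.175.16/28
  204.14.175.32/28
  204.14.175.48/28
  204.14.175.64/28
  204.14.175.80/28
  204.14.175.96/28
  204.14.175.112/28
Subnets: 204.14.175.0/28, 204.14.175.16/28, 204.14.175.32/28, 204.14.175.48/28, 204.14.175.64/28, 204.14.175.80/28, 204.14.175.96/28, 204.14.175.112/28


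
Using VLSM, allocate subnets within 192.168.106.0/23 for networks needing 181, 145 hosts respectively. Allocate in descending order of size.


181 hosts -> /24 (254 usable): 192.168.106.0/24
145 hosts -> /24 (254 usable): 192.168.107.0/24
Allocation: 192.168.106.0/24 (181 hosts, 254 usable); 192.168.107.0/24 (145 hosts, 254 usable)


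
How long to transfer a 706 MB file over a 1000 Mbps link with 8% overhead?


Effective throughput = 1000 * (1 - 8/100) = 920 Mbps
File size in Mb = 706 * 8 = 5648 Mb
Time = 5648 / 920
Time = 6.1391 seconds


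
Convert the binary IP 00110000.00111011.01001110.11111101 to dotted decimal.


00110000 = 48
00111011 = 59
01001110 = 78
11111101 = 253
IP: 48.59.78.253


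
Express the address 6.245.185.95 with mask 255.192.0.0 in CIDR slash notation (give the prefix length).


Binary: 11111111.11000000.00000000.00000000
Count leading 1s
Prefix: /10


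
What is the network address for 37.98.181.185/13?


IP:   00100101.01100010.10110101.10111001
Mask: 11111111.11111000.00000000.00000000
AND operation:
Net:  00100101.01100000.00000000.00000000
Network: 37.96.0.0/13


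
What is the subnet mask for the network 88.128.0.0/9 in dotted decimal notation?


/9 means 9 network bits, 23 host bits
Binary: 11111111100000000000000000000000
Mask: 255.128.0.0


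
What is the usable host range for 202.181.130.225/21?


Network: 202.181.128.0
Broadcast: 202.181.135.255
First usable = network + 1
Last usable = broadcast - 1
Range: 202.181.128.1 to 202.181.135.254
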